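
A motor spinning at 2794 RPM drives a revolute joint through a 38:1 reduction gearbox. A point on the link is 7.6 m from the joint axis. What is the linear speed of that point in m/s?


omega_motor = 2794 * 2*pi/60 = 292.587 rad/s
omega_joint = omega_motor / 38 = 7.6997 rad/s
v = omega_joint * r = 7.6997 * 7.6
= 58.5174 m/s


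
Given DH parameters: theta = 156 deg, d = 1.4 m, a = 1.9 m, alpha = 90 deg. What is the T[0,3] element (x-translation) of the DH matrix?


T[0,3] = a * cos(theta)
= 1.9 * cos(156 deg)
= 1.9 * -0.9135
= -1.7357


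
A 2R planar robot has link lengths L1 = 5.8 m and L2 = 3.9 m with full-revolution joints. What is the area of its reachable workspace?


r_max = L1 + L2 = 9.7 m
r_min = |L1 - L2| = 1.9 m
Area = pi*(r_max^2 - r_min^2)
= pi*(94.09 - 3.61)
= pi * 90.48
= 284.2513 m^2


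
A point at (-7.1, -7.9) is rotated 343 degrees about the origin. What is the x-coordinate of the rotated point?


x' = x*cos(theta) - y*sin(theta)
cos(343 deg) = 0.9563, sin(343 deg) = -0.2924
x' = -7.1 * 0.9563 - -7.9 * -0.2924
= -6.7898 - 2.3097
= -9.0995


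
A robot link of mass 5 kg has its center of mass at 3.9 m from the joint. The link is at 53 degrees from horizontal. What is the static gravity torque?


tau = m*g*L*cos(angle)
= 5 * 9.81 * 3.9 * cos(53 deg)
= 5 * 9.81 * 3.9 * 0.6018
= 115.1242 Nm


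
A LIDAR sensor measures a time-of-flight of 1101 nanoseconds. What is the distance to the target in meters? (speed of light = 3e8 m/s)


tof = 1101 ns = 1.101e-06 s
dist = c * tof / 2
= 3e8 * 1.101e-06 / 2
= 165.15 m


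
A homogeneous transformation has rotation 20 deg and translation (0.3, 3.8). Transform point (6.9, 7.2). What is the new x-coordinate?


x' = cos(theta)*px - sin(theta)*py + tx
= 0.9397*6.9 - 0.342*7.2 + 0.3
= 4.3213


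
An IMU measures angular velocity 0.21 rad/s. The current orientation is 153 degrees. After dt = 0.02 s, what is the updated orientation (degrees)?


delta_theta = w * dt = 0.21 * 0.02 = 0.0042 rad
= 0.2406 deg
theta_new = 153 + 0.2406 = 153.2406 deg


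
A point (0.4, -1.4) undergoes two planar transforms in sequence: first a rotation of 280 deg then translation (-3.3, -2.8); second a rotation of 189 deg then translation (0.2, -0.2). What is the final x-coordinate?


After transform 1:
x1 = cos(280)*0.4 - sin(280)*-1.4 + -3.3 = -4.6093
y1 = sin(280)*0.4 + cos(280)*-1.4 + -2.8 = -3.437
After transform 2:
x2 = cos(189)*-4.6093 - sin(189)*-3.437 + 0.2
= 4.2149


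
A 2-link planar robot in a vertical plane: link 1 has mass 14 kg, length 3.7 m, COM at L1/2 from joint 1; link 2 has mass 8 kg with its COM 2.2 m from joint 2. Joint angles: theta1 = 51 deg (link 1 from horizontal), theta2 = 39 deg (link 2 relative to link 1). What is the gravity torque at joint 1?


Horizontal distance from joint 1 to link-1 COM:
  x_c1 = (L1/2)*cos(t1) = 1.85 * 0.6293 = 1.1642 m
Horizontal distance from joint 1 to link-2 COM:
  x_c2 = L1*cos(t1) + Lc2*cos(t1+t2)
       = 3.7*0.6293 + 2.2*0.0 = 2.3285 m
tau1 = m1*g*x_c1 + m2*g*x_c2
     = 14*9.81*1.1642 + 8*9.81*2.3285
     = 159.8971 + 182.7395
     = 342.6366 Nm


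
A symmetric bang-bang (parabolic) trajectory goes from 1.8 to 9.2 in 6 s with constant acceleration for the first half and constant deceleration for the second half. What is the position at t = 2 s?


Symmetric rest-to-rest: each phase covers (pf-p0)/2 in time T/2. 0.5*a*(T/2)^2 = (pf-p0)/2 => a = 4*(pf-p0)/T^2
a = 4*(9.2-1.8)/6^2 = 0.8222
t = 2 is in the acceleration phase (t <= T/2).
p = p0 + 0.5*a*t^2 = 1.8 + 0.5*0.8222*2^2
= 3.4444


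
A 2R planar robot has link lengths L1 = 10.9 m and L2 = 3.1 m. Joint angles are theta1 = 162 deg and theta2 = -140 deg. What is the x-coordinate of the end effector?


Convert angles to radians: theta1 = 2.8274, theta2 = -2.4435
x = L1*cos(theta1) + L2*cos(theta1+theta2)
x = -10.3665 + 2.8743
x = -7.4922


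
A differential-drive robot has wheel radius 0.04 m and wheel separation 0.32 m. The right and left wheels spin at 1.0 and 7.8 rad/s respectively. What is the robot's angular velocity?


vR = r*wR = 0.04*1.0 = 0.04 m/s
vL = r*wL = 0.04*7.8 = 0.312 m/s
v = (vR+vL)/2 = 0.176 m/s
omega = (vR-vL)/L = -0.85 rad/s
angular velocity = -0.85 rad/s


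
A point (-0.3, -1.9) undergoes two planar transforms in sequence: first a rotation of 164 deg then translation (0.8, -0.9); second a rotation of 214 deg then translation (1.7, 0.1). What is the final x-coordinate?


After transform 1:
x1 = cos(164)*-0.3 - sin(164)*-1.9 + 0.8 = 1.6121
y1 = sin(164)*-0.3 + cos(164)*-1.9 + -0.9 = 0.8437
After transform 2:
x2 = cos(214)*1.6121 - sin(214)*0.8437 + 1.7
= 0.8353


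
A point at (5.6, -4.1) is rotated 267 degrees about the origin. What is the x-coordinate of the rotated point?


x' = x*cos(theta) - y*sin(theta)
cos(267 deg) = -0.0523, sin(267 deg) = -0.9986
x' = 5.6 * -0.0523 - -4.1 * -0.9986
= -0.2931 - 4.0944
= -4.3875


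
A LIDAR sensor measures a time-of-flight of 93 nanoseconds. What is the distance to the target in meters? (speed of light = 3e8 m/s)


tof = 93 ns = 9.3e-08 s
dist = c * tof / 2
= 3e8 * 9.3e-08 / 2
= 13.95 m


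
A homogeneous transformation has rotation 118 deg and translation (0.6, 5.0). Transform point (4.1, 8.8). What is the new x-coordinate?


x' = cos(theta)*px - sin(theta)*py + tx
= -0.4695*4.1 - 0.8829*8.8 + 0.6
= -9.0948


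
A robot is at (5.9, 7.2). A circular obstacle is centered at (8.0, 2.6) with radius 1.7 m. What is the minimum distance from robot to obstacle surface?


center_dist = sqrt((5.9-8.0)^2 + (7.2-2.6)^2)
= sqrt(4.41 + 21.16)
= 5.0567
min_dist = center_dist - radius = 5.0567 - 1.7 = 3.3567 m


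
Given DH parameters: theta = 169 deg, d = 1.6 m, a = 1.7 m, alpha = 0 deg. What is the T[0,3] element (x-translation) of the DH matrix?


T[0,3] = a * cos(theta)
= 1.7 * cos(169 deg)
= 1.7 * -0.9816
= -1.6688


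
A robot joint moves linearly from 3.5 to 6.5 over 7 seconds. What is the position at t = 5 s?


s = t/T = 5/7 = 0.7143
p(t) = p0 + (pf-p0)*s
= 3.5 + (6.5 - 3.5) * 0.7143
= 5.6429


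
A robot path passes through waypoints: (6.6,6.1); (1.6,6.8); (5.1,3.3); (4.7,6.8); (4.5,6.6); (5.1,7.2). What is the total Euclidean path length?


Segment lengths:
  seg1 = sqrt((-5.0)^2 + (0.7)^2) = 5.0488
  seg2 = sqrt((3.5)^2 + (-3.5)^2) = 4.9497
  seg3 = sqrt((-0.4)^2 + (3.5)^2) = 3.5228
  seg4 = sqrt((-0.2)^2 + (-0.2)^2) = 0.2828
  seg5 = sqrt((0.6)^2 + (0.6)^2) = 0.8485
Total = 14.6527


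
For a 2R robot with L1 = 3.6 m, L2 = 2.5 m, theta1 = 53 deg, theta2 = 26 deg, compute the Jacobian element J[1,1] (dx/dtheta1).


J[1,1] = -L1*sin(t1) - L2*sin(t1+t2)
= -3.6*sin(53) - 2.5*sin(79)
= -5.3292


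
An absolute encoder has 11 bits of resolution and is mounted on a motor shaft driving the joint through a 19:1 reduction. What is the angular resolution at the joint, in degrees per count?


counts = 2^11 = 2048
effective counts at joint = 2048 * 19 = 38912
resolution = 360 / 38912
= 0.0093 deg/count


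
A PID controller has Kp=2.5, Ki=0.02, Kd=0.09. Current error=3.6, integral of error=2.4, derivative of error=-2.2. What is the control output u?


u = Kp*e + Ki*int(e) + Kd*de/dt
= 2.5*3.6 + 0.02*2.4 + 0.09*(-2.2)
= 9.0 + 0.048 + -0.198
= 8.85


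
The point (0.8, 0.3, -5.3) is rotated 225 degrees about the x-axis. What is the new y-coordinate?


Rotation about x-axis: y' = y*cos(theta) - z*sin(theta)
= 0.3 * -0.7071 - -5.3 * -0.7071
= -3.9598


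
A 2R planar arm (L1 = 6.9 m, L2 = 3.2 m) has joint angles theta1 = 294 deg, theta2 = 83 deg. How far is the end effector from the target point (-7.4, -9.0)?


End effector via forward kinematics:
x = L1*cos(t1) + L2*cos(t1+t2) = 5.8667
y = L1*sin(t1) + L2*sin(t1+t2) = -5.3679
Distance to target:
d = sqrt((-7.4 - 5.8667)^2 + (-9.0 - -5.3679)^2)
= sqrt(176.0042 + 13.1923)
= 13.7549 m


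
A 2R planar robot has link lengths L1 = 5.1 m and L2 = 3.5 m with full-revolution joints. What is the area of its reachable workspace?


r_max = L1 + L2 = 8.6 m
r_min = |L1 - L2| = 1.6 m
Area = pi*(r_max^2 - r_min^2)
= pi*(73.96 - 2.56)
= pi * 71.4
= 224.3097 m^2


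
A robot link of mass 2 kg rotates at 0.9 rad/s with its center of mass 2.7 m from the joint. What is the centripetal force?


F = m * omega^2 * r
= 2 * 0.9^2 * 2.7
= 2 * 0.81 * 2.7
= 4.374 N


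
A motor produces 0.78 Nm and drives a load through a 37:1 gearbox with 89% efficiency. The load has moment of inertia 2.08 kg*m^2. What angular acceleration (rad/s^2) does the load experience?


tau_out = tau_motor * N * eta
= 0.78 * 37 * 0.89 = 25.6854 Nm
alpha = tau_out / I = 25.6854 / 2.08
= 12.3488 rad/s^2


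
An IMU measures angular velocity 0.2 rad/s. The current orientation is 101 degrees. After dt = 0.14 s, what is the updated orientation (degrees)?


delta_theta = w * dt = 0.2 * 0.14 = 0.028 rad
= 1.6043 deg
theta_new = 101 + 1.6043 = 102.6043 deg


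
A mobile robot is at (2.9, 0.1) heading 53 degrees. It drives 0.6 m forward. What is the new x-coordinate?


x_new = x0 + d*cos(theta)
= 2.9 + 0.6*cos(53)
= 2.9 + 0.3611
= 3.2611


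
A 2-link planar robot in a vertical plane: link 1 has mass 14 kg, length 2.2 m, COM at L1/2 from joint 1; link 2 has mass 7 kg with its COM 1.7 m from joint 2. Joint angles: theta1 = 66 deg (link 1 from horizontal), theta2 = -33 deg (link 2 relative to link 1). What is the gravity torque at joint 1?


Horizontal distance from joint 1 to link-1 COM:
  x_c1 = (L1/2)*cos(t1) = 1.1 * 0.4067 = 0.4474 m
Horizontal distance from joint 1 to link-2 COM:
  x_c2 = L1*cos(t1) + Lc2*cos(t1+t2)
       = 2.2*0.4067 + 1.7*0.8387 = 2.3206 m
tau1 = m1*g*x_c1 + m2*g*x_c2
     = 14*9.81*0.4474 + 7*9.81*2.3206
     = 61.4473 + 159.3529
     = 220.8002 Nm


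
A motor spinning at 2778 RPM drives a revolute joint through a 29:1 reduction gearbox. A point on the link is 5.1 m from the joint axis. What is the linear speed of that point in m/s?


omega_motor = 2778 * 2*pi/60 = 290.9115 rad/s
omega_joint = omega_motor / 29 = 10.0314 rad/s
v = omega_joint * r = 10.0314 * 5.1
= 51.1603 m/s


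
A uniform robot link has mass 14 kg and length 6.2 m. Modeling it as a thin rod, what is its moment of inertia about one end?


I = (1/3) * m * L^2
= (1/3) * 14 * 6.2^2
= 0.333333 * 14 * 38.44
= 179.3867 kg*m^2


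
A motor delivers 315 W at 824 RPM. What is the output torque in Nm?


omega = 824 * 2*pi/60 = 86.2891 rad/s
tau = P / omega = 315 / 86.2891
= 3.6505 Nm


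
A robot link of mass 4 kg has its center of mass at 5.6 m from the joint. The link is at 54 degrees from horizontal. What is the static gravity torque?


tau = m*g*L*cos(angle)
= 4 * 9.81 * 5.6 * cos(54 deg)
= 4 * 9.81 * 5.6 * 0.5878
= 129.1623 Nm


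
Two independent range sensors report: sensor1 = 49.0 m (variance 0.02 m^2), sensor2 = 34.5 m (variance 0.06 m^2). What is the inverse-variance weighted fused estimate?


w1 = (1/var1) / (1/var1 + 1/var2)
   = 50.0 / (50.0 + 16.6667) = 0.75
w2 = 1 - w1 = 0.25
fused = w1*s1 + w2*s2 = 36.75 + 8.625
= 45.375 m


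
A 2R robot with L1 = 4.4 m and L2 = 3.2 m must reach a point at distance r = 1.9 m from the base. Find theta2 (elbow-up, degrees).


cos(theta2) = (r^2 - L1^2 - L2^2) / (2*L1*L2)
cos(theta2) = (3.61 - 19.36 - 10.24) / 28.16
cos(theta2) = -0.92294
theta2 = 157.3598 degrees


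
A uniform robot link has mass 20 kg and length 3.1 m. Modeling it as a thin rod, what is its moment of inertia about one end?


I = (1/3) * m * L^2
= (1/3) * 20 * 3.1^2
= 0.333333 * 20 * 9.61
= 64.0667 kg*m^2


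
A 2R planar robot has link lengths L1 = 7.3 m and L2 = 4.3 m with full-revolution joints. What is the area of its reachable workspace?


r_max = L1 + L2 = 11.6 m
r_min = |L1 - L2| = 3.0 m
Area = pi*(r_max^2 - r_min^2)
= pi*(134.56 - 9.0)
= pi * 125.56
= 394.4584 m^2


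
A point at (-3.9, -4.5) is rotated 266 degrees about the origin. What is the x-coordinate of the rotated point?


x' = x*cos(theta) - y*sin(theta)
cos(266 deg) = -0.0698, sin(266 deg) = -0.9976
x' = -3.9 * -0.0698 - -4.5 * -0.9976
= 0.2721 - 4.489
= -4.217


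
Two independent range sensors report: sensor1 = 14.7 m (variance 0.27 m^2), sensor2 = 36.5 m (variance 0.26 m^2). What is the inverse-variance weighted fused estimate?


w1 = (1/var1) / (1/var1 + 1/var2)
   = 3.7037 / (3.7037 + 3.8462) = 0.4906
w2 = 1 - w1 = 0.5094
fused = w1*s1 + w2*s2 = 7.2113 + 18.5943
= 25.8057 m


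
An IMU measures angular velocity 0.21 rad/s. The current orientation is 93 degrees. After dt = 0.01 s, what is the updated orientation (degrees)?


delta_theta = w * dt = 0.21 * 0.01 = 0.0021 rad
= 0.1203 deg
theta_new = 93 + 0.1203 = 93.1203 deg


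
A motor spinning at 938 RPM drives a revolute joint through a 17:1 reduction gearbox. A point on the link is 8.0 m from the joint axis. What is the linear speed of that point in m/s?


omega_motor = 938 * 2*pi/60 = 98.2271 rad/s
omega_joint = omega_motor / 17 = 5.7781 rad/s
v = omega_joint * r = 5.7781 * 8.0
= 46.2245 m/s


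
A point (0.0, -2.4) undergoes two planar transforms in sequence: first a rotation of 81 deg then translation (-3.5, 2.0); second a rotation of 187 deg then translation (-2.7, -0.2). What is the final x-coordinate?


After transform 1:
x1 = cos(81)*0.0 - sin(81)*-2.4 + -3.5 = -1.1295
y1 = sin(81)*0.0 + cos(81)*-2.4 + 2.0 = 1.6246
After transform 2:
x2 = cos(187)*-1.1295 - sin(187)*1.6246 + -2.7
= -1.3809


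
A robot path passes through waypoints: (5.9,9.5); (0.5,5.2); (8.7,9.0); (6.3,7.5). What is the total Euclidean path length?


Segment lengths:
  seg1 = sqrt((-5.4)^2 + (-4.3)^2) = 6.9029
  seg2 = sqrt((8.2)^2 + (3.8)^2) = 9.0377
  seg3 = sqrt((-2.4)^2 + (-1.5)^2) = 2.8302
Total = 18.7708


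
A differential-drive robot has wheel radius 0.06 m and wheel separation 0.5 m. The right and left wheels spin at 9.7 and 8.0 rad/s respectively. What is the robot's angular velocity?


vR = r*wR = 0.06*9.7 = 0.582 m/s
vL = r*wL = 0.06*8.0 = 0.48 m/s
v = (vR+vL)/2 = 0.531 m/s
omega = (vR-vL)/L = 0.204 rad/s
angular velocity = 0.204 rad/s


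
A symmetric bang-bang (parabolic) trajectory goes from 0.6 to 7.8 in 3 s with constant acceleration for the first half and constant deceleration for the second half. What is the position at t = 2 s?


Symmetric rest-to-rest: each phase covers (pf-p0)/2 in time T/2. 0.5*a*(T/2)^2 = (pf-p0)/2 => a = 4*(pf-p0)/T^2
a = 4*(7.8-0.6)/3^2 = 3.2
t = 2 is in the deceleration phase (t > T/2).
p = pf - 0.5*a*(T-t)^2 = 7.8 - 0.5*3.2*1^2
= 6.2


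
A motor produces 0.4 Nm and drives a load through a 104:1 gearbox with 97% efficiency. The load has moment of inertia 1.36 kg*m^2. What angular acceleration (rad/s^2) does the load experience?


tau_out = tau_motor * N * eta
= 0.4 * 104 * 0.97 = 40.352 Nm
alpha = tau_out / I = 40.352 / 1.36
= 29.6706 rad/s^2


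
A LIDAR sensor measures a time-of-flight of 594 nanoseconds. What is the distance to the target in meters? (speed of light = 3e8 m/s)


tof = 594 ns = 5.94e-07 s
dist = c * tof / 2
= 3e8 * 5.94e-07 / 2
= 89.1 m


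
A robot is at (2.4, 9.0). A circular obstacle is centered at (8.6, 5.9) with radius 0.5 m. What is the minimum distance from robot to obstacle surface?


center_dist = sqrt((2.4-8.6)^2 + (9.0-5.9)^2)
= sqrt(38.44 + 9.61)
= 6.9318
min_dist = center_dist - radius = 6.9318 - 0.5 = 6.4318 m


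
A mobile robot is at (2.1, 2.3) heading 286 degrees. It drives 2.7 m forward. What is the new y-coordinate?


y_new = y0 + d*sin(theta)
= 2.3 + 2.7*sin(286)
= 2.3 + -2.5954
= -0.2954


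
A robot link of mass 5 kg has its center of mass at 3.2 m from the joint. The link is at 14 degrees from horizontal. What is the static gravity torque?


tau = m*g*L*cos(angle)
= 5 * 9.81 * 3.2 * cos(14 deg)
= 5 * 9.81 * 3.2 * 0.9703
= 152.2976 Nm


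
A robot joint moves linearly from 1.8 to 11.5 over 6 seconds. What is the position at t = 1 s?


s = t/T = 1/6 = 0.1667
p(t) = p0 + (pf-p0)*s
= 1.8 + (11.5 - 1.8) * 0.1667
= 3.4167


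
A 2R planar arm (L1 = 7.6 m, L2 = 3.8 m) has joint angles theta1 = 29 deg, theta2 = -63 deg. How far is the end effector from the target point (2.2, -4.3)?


End effector via forward kinematics:
x = L1*cos(t1) + L2*cos(t1+t2) = 9.7975
y = L1*sin(t1) + L2*sin(t1+t2) = 1.5596
Distance to target:
d = sqrt((2.2 - 9.7975)^2 + (-4.3 - 1.5596)^2)
= sqrt(57.7213 + 34.3351)
= 9.5946 m


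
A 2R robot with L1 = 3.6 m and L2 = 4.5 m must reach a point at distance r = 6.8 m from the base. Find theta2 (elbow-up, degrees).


cos(theta2) = (r^2 - L1^2 - L2^2) / (2*L1*L2)
cos(theta2) = (46.24 - 12.96 - 20.25) / 32.4
cos(theta2) = 0.40216
theta2 = 66.2867 degrees


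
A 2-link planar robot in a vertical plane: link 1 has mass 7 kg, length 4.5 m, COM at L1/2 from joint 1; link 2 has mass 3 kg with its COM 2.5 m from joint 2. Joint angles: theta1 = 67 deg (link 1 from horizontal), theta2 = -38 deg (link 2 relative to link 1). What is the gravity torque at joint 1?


Horizontal distance from joint 1 to link-1 COM:
  x_c1 = (L1/2)*cos(t1) = 2.25 * 0.3907 = 0.8791 m
Horizontal distance from joint 1 to link-2 COM:
  x_c2 = L1*cos(t1) + Lc2*cos(t1+t2)
       = 4.5*0.3907 + 2.5*0.8746 = 3.9448 m
tau1 = m1*g*x_c1 + m2*g*x_c2
     = 7*9.81*0.8791 + 3*9.81*3.9448
     = 60.3709 + 116.0966
     = 176.4675 Nm


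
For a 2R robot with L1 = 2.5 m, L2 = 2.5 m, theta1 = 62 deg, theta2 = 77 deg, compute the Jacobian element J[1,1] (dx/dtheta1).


J[1,1] = -L1*sin(t1) - L2*sin(t1+t2)
= -2.5*sin(62) - 2.5*sin(139)
= -3.8475


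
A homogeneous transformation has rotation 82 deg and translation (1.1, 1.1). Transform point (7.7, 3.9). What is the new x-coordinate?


x' = cos(theta)*px - sin(theta)*py + tx
= 0.1392*7.7 - 0.9903*3.9 + 1.1
= -1.6904


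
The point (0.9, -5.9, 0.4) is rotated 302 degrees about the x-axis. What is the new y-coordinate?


Rotation about x-axis: y' = y*cos(theta) - z*sin(theta)
= -5.9 * 0.5299 - 0.4 * -0.848
= -2.7873


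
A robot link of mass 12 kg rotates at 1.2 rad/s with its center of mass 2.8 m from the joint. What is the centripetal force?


F = m * omega^2 * r
= 12 * 1.2^2 * 2.8
= 12 * 1.44 * 2.8
= 48.384 N


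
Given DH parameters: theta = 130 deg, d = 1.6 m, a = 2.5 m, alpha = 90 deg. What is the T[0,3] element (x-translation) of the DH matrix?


T[0,3] = a * cos(theta)
= 2.5 * cos(130 deg)
= 2.5 * -0.6428
= -1.607


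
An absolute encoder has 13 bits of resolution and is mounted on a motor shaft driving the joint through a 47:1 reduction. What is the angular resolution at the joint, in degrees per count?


counts = 2^13 = 8192
effective counts at joint = 8192 * 47 = 385024
resolution = 360 / 385024
= 9.3501e-04 deg/count


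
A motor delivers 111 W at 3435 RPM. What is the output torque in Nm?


omega = 3435 * 2*pi/60 = 359.7124 rad/s
tau = P / omega = 111 / 359.7124
= 0.3086 Nm


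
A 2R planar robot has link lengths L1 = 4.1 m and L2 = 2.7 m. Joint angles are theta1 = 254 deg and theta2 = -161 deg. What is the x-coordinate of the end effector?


Convert angles to radians: theta1 = 4.4331, theta2 = -2.81
x = L1*cos(theta1) + L2*cos(theta1+theta2)
x = -1.1301 + -0.1413
x = -1.2714


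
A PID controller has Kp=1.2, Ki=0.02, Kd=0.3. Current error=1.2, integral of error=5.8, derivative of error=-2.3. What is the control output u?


u = Kp*e + Ki*int(e) + Kd*de/dt
= 1.2*1.2 + 0.02*5.8 + 0.3*(-2.3)
= 1.44 + 0.116 + -0.69
= 0.866


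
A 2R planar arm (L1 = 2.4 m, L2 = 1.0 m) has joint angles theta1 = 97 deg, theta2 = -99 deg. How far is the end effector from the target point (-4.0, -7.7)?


End effector via forward kinematics:
x = L1*cos(t1) + L2*cos(t1+t2) = 0.7069
y = L1*sin(t1) + L2*sin(t1+t2) = 2.3472
Distance to target:
d = sqrt((-4.0 - 0.7069)^2 + (-7.7 - 2.3472)^2)
= sqrt(22.1549 + 100.9465)
= 11.0951 m


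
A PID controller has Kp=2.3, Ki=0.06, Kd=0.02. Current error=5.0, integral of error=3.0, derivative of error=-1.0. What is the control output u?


u = Kp*e + Ki*int(e) + Kd*de/dt
= 2.3*5.0 + 0.06*3.0 + 0.02*(-1.0)
= 11.5 + 0.18 + -0.02
= 11.66


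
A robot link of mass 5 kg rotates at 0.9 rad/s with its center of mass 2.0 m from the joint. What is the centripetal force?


F = m * omega^2 * r
= 5 * 0.9^2 * 2.0
= 5 * 0.81 * 2.0
= 8.1 N


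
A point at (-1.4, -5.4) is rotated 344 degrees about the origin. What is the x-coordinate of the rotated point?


x' = x*cos(theta) - y*sin(theta)
cos(344 deg) = 0.9613, sin(344 deg) = -0.2756
x' = -1.4 * 0.9613 - -5.4 * -0.2756
= -1.3458 - 1.4884
= -2.8342


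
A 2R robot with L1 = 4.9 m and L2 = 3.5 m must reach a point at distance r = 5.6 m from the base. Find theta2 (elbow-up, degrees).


cos(theta2) = (r^2 - L1^2 - L2^2) / (2*L1*L2)
cos(theta2) = (31.36 - 24.01 - 12.25) / 34.3
cos(theta2) = -0.142857
theta2 = 98.2132 degrees


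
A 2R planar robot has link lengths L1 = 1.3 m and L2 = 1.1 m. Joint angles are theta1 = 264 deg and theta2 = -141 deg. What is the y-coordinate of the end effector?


Convert angles to radians: theta1 = 4.6077, theta2 = -2.4609
y = L1*sin(theta1) + L2*sin(theta1+theta2)
y = -1.2929 + 0.9225
y = -0.3703


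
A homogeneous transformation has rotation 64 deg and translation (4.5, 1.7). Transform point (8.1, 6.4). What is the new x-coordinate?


x' = cos(theta)*px - sin(theta)*py + tx
= 0.4384*8.1 - 0.8988*6.4 + 4.5
= 2.2985


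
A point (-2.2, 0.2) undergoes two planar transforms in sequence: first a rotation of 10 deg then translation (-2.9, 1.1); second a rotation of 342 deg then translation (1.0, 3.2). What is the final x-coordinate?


After transform 1:
x1 = cos(10)*-2.2 - sin(10)*0.2 + -2.9 = -5.1013
y1 = sin(10)*-2.2 + cos(10)*0.2 + 1.1 = 0.9149
After transform 2:
x2 = cos(342)*-5.1013 - sin(342)*0.9149 + 1.0
= -3.5689


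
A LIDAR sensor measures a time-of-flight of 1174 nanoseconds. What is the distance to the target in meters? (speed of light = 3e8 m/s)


tof = 1174 ns = 1.174e-06 s
dist = c * tof / 2
= 3e8 * 1.174e-06 / 2
= 176.1 m


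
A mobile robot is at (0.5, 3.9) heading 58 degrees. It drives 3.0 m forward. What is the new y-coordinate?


y_new = y0 + d*sin(theta)
= 3.9 + 3.0*sin(58)
= 3.9 + 2.5441
= 6.4441


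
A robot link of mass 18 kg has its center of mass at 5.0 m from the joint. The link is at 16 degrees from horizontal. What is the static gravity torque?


tau = m*g*L*cos(angle)
= 18 * 9.81 * 5.0 * cos(16 deg)
= 18 * 9.81 * 5.0 * 0.9613
= 848.698 Nm


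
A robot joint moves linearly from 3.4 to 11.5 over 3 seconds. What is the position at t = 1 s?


s = t/T = 1/3 = 0.3333
p(t) = p0 + (pf-p0)*s
= 3.4 + (11.5 - 3.4) * 0.3333
= 6.1


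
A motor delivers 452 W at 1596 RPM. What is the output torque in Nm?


omega = 1596 * 2*pi/60 = 167.1327 rad/s
tau = P / omega = 452 / 167.1327
= 2.7044 Nm


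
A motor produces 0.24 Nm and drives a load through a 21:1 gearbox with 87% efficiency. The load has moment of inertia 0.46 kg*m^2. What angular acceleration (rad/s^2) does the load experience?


tau_out = tau_motor * N * eta
= 0.24 * 21 * 0.87 = 4.3848 Nm
alpha = tau_out / I = 4.3848 / 0.46
= 9.5322 rad/s^2


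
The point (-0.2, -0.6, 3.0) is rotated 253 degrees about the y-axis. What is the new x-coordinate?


Rotation about y-axis: x' = x*cos(theta) + z*sin(theta)
= -0.2 * -0.2924 + 3.0 * -0.9563
= -2.8104


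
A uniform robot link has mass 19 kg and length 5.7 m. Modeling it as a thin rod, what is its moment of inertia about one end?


I = (1/3) * m * L^2
= (1/3) * 19 * 5.7^2
= 0.333333 * 19 * 32.49
= 205.77 kg*m^2


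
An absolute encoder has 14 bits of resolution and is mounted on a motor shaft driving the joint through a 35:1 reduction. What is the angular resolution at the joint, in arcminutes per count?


counts = 2^14 = 16384
effective counts at joint = 16384 * 35 = 573440
resolution = 360*60 / 573440
= 0.0377 arcmin/count


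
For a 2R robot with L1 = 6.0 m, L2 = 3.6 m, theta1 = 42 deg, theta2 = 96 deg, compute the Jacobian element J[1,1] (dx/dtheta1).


J[1,1] = -L1*sin(t1) - L2*sin(t1+t2)
= -6.0*sin(42) - 3.6*sin(138)
= -6.4237


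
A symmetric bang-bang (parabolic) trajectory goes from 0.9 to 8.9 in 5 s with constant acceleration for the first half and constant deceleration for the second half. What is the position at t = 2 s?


Symmetric rest-to-rest: each phase covers (pf-p0)/2 in time T/2. 0.5*a*(T/2)^2 = (pf-p0)/2 => a = 4*(pf-p0)/T^2
a = 4*(8.9-0.9)/5^2 = 1.28
t = 2 is in the acceleration phase (t <= T/2).
p = p0 + 0.5*a*t^2 = 0.9 + 0.5*1.28*2^2
= 3.46


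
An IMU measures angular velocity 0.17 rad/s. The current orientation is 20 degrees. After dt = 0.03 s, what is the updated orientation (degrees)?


delta_theta = w * dt = 0.17 * 0.03 = 0.0051 rad
= 0.2922 deg
theta_new = 20 + 0.2922 = 20.2922 deg


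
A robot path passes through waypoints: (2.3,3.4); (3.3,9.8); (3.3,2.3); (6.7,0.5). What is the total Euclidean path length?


Segment lengths:
  seg1 = sqrt((1.0)^2 + (6.4)^2) = 6.4777
  seg2 = sqrt((0.0)^2 + (-7.5)^2) = 7.5
  seg3 = sqrt((3.4)^2 + (-1.8)^2) = 3.8471
Total = 17.8247


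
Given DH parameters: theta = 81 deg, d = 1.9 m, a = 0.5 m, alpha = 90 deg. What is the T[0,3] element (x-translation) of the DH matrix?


T[0,3] = a * cos(theta)
= 0.5 * cos(81 deg)
= 0.5 * 0.1564
= 0.0782


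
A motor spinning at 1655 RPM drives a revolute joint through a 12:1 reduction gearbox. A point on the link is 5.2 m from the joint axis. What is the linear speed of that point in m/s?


omega_motor = 1655 * 2*pi/60 = 173.3112 rad/s
omega_joint = omega_motor / 12 = 14.4426 rad/s
v = omega_joint * r = 14.4426 * 5.2
= 75.1015 m/s


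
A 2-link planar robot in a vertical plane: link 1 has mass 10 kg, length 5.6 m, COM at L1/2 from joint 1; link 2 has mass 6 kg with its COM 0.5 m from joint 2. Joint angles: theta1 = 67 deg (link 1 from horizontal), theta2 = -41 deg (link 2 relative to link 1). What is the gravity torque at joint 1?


Horizontal distance from joint 1 to link-1 COM:
  x_c1 = (L1/2)*cos(t1) = 2.8 * 0.3907 = 1.094 m
Horizontal distance from joint 1 to link-2 COM:
  x_c2 = L1*cos(t1) + Lc2*cos(t1+t2)
       = 5.6*0.3907 + 0.5*0.8988 = 2.6375 m
tau1 = m1*g*x_c1 + m2*g*x_c2
     = 10*9.81*1.094 + 6*9.81*2.6375
     = 107.326 + 155.2427
     = 262.5688 Nm


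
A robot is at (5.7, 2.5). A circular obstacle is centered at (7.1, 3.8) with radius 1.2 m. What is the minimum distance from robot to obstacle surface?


center_dist = sqrt((5.7-7.1)^2 + (2.5-3.8)^2)
= sqrt(1.96 + 1.69)
= 1.9105
min_dist = center_dist - radius = 1.9105 - 1.2 = 0.7105 m


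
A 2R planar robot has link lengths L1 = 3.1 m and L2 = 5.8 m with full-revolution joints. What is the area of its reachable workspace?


r_max = L1 + L2 = 8.9 m
r_min = |L1 - L2| = 2.7 m
Area = pi*(r_max^2 - r_min^2)
= pi*(79.21 - 7.29)
= pi * 71.92
= 225.9433 m^2


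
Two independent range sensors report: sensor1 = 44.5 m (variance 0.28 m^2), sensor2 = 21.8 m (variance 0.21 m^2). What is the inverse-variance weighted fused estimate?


w1 = (1/var1) / (1/var1 + 1/var2)
   = 3.5714 / (3.5714 + 4.7619) = 0.4286
w2 = 1 - w1 = 0.5714
fused = w1*s1 + w2*s2 = 19.0714 + 12.4571
= 31.5286 m


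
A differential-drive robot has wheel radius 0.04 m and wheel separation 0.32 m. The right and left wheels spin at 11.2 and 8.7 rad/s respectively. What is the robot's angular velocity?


vR = r*wR = 0.04*11.2 = 0.448 m/s
vL = r*wL = 0.04*8.7 = 0.348 m/s
v = (vR+vL)/2 = 0.398 m/s
omega = (vR-vL)/L = 0.3125 rad/s
angular velocity = 0.3125 rad/s


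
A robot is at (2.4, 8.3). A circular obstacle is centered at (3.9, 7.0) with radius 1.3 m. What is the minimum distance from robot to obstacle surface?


center_dist = sqrt((2.4-3.9)^2 + (8.3-7.0)^2)
= sqrt(2.25 + 1.69)
= 1.9849
min_dist = center_dist - radius = 1.9849 - 1.3 = 0.6849 m


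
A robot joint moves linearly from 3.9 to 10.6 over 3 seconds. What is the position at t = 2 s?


s = t/T = 2/3 = 0.6667
p(t) = p0 + (pf-p0)*s
= 3.9 + (10.6 - 3.9) * 0.6667
= 8.3667


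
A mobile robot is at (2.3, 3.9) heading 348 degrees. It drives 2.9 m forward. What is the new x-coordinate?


x_new = x0 + d*cos(theta)
= 2.3 + 2.9*cos(348)
= 2.3 + 2.8366
= 5.1366


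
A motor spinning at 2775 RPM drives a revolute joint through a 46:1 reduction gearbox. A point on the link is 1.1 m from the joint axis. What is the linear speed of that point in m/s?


omega_motor = 2775 * 2*pi/60 = 290.5973 rad/s
omega_joint = omega_motor / 46 = 6.3173 rad/s
v = omega_joint * r = 6.3173 * 1.1
= 6.9491 m/s


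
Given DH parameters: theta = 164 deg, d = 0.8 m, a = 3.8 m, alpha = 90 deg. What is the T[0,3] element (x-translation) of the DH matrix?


T[0,3] = a * cos(theta)
= 3.8 * cos(164 deg)
= 3.8 * -0.9613
= -3.6528


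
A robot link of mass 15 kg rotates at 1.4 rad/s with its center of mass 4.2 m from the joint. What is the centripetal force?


F = m * omega^2 * r
= 15 * 1.4^2 * 4.2
= 15 * 1.96 * 4.2
= 123.48 N


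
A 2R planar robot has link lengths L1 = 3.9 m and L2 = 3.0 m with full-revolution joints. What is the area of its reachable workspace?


r_max = L1 + L2 = 6.9 m
r_min = |L1 - L2| = 0.9 m
Area = pi*(r_max^2 - r_min^2)
= pi*(47.61 - 0.81)
= pi * 46.8
= 147.0265 m^2


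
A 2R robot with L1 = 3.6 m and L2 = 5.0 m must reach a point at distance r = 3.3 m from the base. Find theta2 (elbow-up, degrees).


cos(theta2) = (r^2 - L1^2 - L2^2) / (2*L1*L2)
cos(theta2) = (10.89 - 12.96 - 25.0) / 36.0
cos(theta2) = -0.751944
theta2 = 138.7591 degrees


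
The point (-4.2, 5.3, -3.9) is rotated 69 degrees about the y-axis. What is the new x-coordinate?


Rotation about y-axis: x' = x*cos(theta) + z*sin(theta)
= -4.2 * 0.3584 + -3.9 * 0.9336
= -5.1461


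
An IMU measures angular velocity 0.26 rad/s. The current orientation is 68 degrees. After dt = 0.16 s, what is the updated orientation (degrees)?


delta_theta = w * dt = 0.26 * 0.16 = 0.0416 rad
= 2.3835 deg
theta_new = 68 + 2.3835 = 70.3835 deg


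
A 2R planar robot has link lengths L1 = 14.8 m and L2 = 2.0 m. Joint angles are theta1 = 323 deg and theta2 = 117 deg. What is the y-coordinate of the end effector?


Convert angles to radians: theta1 = 5.6374, theta2 = 2.042
y = L1*sin(theta1) + L2*sin(theta1+theta2)
y = -8.9069 + 1.9696
y = -6.9372


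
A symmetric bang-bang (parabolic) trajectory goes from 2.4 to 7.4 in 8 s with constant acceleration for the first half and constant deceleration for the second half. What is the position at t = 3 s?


Symmetric rest-to-rest: each phase covers (pf-p0)/2 in time T/2. 0.5*a*(T/2)^2 = (pf-p0)/2 => a = 4*(pf-p0)/T^2
a = 4*(7.4-2.4)/8^2 = 0.3125
t = 3 is in the acceleration phase (t <= T/2).
p = p0 + 0.5*a*t^2 = 2.4 + 0.5*0.3125*3^2
= 3.8062


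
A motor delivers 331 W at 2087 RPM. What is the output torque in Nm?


omega = 2087 * 2*pi/60 = 218.5501 rad/s
tau = P / omega = 331 / 218.5501
= 1.5145 Nm


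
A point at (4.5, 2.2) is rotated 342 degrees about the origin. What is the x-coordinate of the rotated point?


x' = x*cos(theta) - y*sin(theta)
cos(342 deg) = 0.9511, sin(342 deg) = -0.309
x' = 4.5 * 0.9511 - 2.2 * -0.309
= 4.2798 - -0.6798
= 4.9596


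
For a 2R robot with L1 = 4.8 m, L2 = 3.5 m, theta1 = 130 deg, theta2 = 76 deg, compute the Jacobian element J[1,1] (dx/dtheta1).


J[1,1] = -L1*sin(t1) - L2*sin(t1+t2)
= -4.8*sin(130) - 3.5*sin(206)
= -2.1427


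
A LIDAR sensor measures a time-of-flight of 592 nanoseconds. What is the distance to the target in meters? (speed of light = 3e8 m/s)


tof = 592 ns = 5.92e-07 s
dist = c * tof / 2
= 3e8 * 5.92e-07 / 2
= 88.8 m


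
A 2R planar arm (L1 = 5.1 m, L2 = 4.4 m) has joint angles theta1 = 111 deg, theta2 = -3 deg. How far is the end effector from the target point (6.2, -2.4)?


End effector via forward kinematics:
x = L1*cos(t1) + L2*cos(t1+t2) = -3.1874
y = L1*sin(t1) + L2*sin(t1+t2) = 8.9459
Distance to target:
d = sqrt((6.2 - -3.1874)^2 + (-2.4 - 8.9459)^2)
= sqrt(88.1224 + 128.7296)
= 14.7259 m


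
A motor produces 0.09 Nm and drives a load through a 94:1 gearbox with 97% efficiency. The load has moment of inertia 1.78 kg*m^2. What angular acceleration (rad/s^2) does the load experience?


tau_out = tau_motor * N * eta
= 0.09 * 94 * 0.97 = 8.2062 Nm
alpha = tau_out / I = 8.2062 / 1.78
= 4.6102 rad/s^2


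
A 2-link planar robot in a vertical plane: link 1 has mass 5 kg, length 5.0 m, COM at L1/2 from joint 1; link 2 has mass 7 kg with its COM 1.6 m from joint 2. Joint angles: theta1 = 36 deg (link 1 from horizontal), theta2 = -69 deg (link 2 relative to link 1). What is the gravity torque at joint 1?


Horizontal distance from joint 1 to link-1 COM:
  x_c1 = (L1/2)*cos(t1) = 2.5 * 0.809 = 2.0225 m
Horizontal distance from joint 1 to link-2 COM:
  x_c2 = L1*cos(t1) + Lc2*cos(t1+t2)
       = 5.0*0.809 + 1.6*0.8387 = 5.387 m
tau1 = m1*g*x_c1 + m2*g*x_c2
     = 5*9.81*2.0225 + 7*9.81*5.387
     = 99.2057 + 369.9224
     = 469.1281 Nm


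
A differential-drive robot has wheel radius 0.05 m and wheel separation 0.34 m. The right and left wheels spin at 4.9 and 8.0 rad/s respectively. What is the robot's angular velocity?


vR = r*wR = 0.05*4.9 = 0.245 m/s
vL = r*wL = 0.05*8.0 = 0.4 m/s
v = (vR+vL)/2 = 0.3225 m/s
omega = (vR-vL)/L = -0.4559 rad/s
angular velocity = -0.4559 rad/s


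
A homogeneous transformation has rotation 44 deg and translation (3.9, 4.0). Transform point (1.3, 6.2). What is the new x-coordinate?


x' = cos(theta)*px - sin(theta)*py + tx
= 0.7193*1.3 - 0.6947*6.2 + 3.9
= 0.5283


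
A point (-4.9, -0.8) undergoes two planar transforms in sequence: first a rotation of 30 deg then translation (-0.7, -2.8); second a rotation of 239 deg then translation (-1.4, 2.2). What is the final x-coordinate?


After transform 1:
x1 = cos(30)*-4.9 - sin(30)*-0.8 + -0.7 = -4.5435
y1 = sin(30)*-4.9 + cos(30)*-0.8 + -2.8 = -5.9428
After transform 2:
x2 = cos(239)*-4.5435 - sin(239)*-5.9428 + -1.4
= -4.1539


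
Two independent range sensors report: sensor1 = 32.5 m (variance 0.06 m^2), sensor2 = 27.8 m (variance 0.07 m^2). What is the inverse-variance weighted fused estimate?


w1 = (1/var1) / (1/var1 + 1/var2)
   = 16.6667 / (16.6667 + 14.2857) = 0.5385
w2 = 1 - w1 = 0.4615
fused = w1*s1 + w2*s2 = 17.5 + 12.8308
= 30.3308 m


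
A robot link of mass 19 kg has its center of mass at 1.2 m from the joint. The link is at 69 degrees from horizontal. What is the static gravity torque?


tau = m*g*L*cos(angle)
= 19 * 9.81 * 1.2 * cos(69 deg)
= 19 * 9.81 * 1.2 * 0.3584
= 80.1554 Nm


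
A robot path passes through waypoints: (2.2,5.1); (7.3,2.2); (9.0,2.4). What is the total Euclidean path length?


Segment lengths:
  seg1 = sqrt((5.1)^2 + (-2.9)^2) = 5.8669
  seg2 = sqrt((1.7)^2 + (0.2)^2) = 1.7117
Total = 7.5786


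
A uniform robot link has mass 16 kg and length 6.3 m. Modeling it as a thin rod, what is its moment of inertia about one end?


I = (1/3) * m * L^2
= (1/3) * 16 * 6.3^2
= 0.333333 * 16 * 39.69
= 211.68 kg*m^2


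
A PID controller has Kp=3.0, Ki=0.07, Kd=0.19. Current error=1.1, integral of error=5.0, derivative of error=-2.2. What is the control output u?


u = Kp*e + Ki*int(e) + Kd*de/dt
= 3.0*1.1 + 0.07*5.0 + 0.19*(-2.2)
= 3.3 + 0.35 + -0.418
= 3.232


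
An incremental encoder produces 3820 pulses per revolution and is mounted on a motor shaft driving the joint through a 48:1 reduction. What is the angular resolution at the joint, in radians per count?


counts per rev = 3820
effective counts at joint = 3820 * 48 = 183360
resolution = 2*pi / 183360
= 3.4267e-05 rad/count


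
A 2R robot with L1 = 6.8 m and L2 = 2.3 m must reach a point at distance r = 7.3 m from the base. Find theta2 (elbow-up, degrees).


cos(theta2) = (r^2 - L1^2 - L2^2) / (2*L1*L2)
cos(theta2) = (53.29 - 46.24 - 5.29) / 31.28
cos(theta2) = 0.056266
theta2 = 86.7745 degrees


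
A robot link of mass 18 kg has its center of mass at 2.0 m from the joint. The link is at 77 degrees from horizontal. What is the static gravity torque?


tau = m*g*L*cos(angle)
= 18 * 9.81 * 2.0 * cos(77 deg)
= 18 * 9.81 * 2.0 * 0.225
= 79.4437 Nm


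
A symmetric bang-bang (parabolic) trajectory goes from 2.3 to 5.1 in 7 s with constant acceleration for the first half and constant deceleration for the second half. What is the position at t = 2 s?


Symmetric rest-to-rest: each phase covers (pf-p0)/2 in time T/2. 0.5*a*(T/2)^2 = (pf-p0)/2 => a = 4*(pf-p0)/T^2
a = 4*(5.1-2.3)/7^2 = 0.2286
t = 2 is in the acceleration phase (t <= T/2).
p = p0 + 0.5*a*t^2 = 2.3 + 0.5*0.2286*2^2
= 2.7571


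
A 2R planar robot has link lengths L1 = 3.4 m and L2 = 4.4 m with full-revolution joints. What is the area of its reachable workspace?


r_max = L1 + L2 = 7.8 m
r_min = |L1 - L2| = 1.0 m
Area = pi*(r_max^2 - r_min^2)
= pi*(60.84 - 1.0)
= pi * 59.84
= 187.9929 m^2


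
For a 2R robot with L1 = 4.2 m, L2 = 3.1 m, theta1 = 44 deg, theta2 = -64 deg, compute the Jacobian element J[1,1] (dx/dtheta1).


J[1,1] = -L1*sin(t1) - L2*sin(t1+t2)
= -4.2*sin(44) - 3.1*sin(-20)
= -1.8573


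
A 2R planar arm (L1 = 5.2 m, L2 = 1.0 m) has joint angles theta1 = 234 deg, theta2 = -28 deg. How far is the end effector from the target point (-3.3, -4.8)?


End effector via forward kinematics:
x = L1*cos(t1) + L2*cos(t1+t2) = -3.9553
y = L1*sin(t1) + L2*sin(t1+t2) = -4.6453
Distance to target:
d = sqrt((-3.3 - -3.9553)^2 + (-4.8 - -4.6453)^2)
= sqrt(0.4294 + 0.0239)
= 0.6733 m


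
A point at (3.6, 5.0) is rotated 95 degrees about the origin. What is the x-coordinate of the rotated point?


x' = x*cos(theta) - y*sin(theta)
cos(95 deg) = -0.0872, sin(95 deg) = 0.9962
x' = 3.6 * -0.0872 - 5.0 * 0.9962
= -0.3138 - 4.981
= -5.2947


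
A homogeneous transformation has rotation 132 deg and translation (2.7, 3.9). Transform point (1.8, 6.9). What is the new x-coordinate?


x' = cos(theta)*px - sin(theta)*py + tx
= -0.6691*1.8 - 0.7431*6.9 + 2.7
= -3.6321


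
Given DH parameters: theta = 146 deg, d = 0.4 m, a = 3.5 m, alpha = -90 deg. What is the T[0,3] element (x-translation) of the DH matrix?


T[0,3] = a * cos(theta)
= 3.5 * cos(146 deg)
= 3.5 * -0.829
= -2.9016


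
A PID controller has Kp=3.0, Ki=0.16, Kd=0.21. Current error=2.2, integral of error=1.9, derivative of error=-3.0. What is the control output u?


u = Kp*e + Ki*int(e) + Kd*de/dt
= 3.0*2.2 + 0.16*1.9 + 0.21*(-3.0)
= 6.6 + 0.304 + -0.63
= 6.274


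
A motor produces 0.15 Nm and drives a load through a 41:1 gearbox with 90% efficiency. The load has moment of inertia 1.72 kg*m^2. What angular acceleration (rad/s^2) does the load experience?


tau_out = tau_motor * N * eta
= 0.15 * 41 * 0.9 = 5.535 Nm
alpha = tau_out / I = 5.535 / 1.72
= 3.218 rad/s^2


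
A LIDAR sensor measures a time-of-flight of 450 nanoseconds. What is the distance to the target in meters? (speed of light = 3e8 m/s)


tof = 450 ns = 4.5e-07 s
dist = c * tof / 2
= 3e8 * 4.5e-07 / 2
= 67.5 m


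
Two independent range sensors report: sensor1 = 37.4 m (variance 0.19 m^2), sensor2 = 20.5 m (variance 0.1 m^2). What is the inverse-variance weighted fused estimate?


w1 = (1/var1) / (1/var1 + 1/var2)
   = 5.2632 / (5.2632 + 10.0) = 0.3448
w2 = 1 - w1 = 0.6552
fused = w1*s1 + w2*s2 = 12.8966 + 13.431
= 26.3276 m


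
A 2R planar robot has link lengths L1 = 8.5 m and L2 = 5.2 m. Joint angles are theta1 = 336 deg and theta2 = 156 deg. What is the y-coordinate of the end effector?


Convert angles to radians: theta1 = 5.8643, theta2 = 2.7227
y = L1*sin(theta1) + L2*sin(theta1+theta2)
y = -3.4573 + 3.8644
y = 0.4071


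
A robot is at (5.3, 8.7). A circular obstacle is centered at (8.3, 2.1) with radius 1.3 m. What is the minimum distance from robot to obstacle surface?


center_dist = sqrt((5.3-8.3)^2 + (8.7-2.1)^2)
= sqrt(9.0 + 43.56)
= 7.2498
min_dist = center_dist - radius = 7.2498 - 1.3 = 5.9498 m
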